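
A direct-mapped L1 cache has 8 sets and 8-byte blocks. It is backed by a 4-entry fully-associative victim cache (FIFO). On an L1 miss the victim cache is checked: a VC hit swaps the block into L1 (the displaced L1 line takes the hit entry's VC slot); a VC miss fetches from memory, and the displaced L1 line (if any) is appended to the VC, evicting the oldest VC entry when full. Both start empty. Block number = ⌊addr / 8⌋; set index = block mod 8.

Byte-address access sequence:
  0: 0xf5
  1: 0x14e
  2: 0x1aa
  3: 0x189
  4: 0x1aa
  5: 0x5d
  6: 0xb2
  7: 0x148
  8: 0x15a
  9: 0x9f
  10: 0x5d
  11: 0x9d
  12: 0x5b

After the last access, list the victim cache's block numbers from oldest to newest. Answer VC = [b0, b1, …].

0: 0xf5 (blk 30, set 6) → MISS  vc=[]
1: 0x14e (blk 41, set 1) → MISS  vc=[]
2: 0x1aa (blk 53, set 5) → MISS  vc=[]
3: 0x189 (blk 49, set 1) → MISS  vc=[41]
4: 0x1aa (blk 53, set 5) → L1-HIT  vc=[41]
5: 0x5d (blk 11, set 3) → MISS  vc=[41]
6: 0xb2 (blk 22, set 6) → MISS  vc=[41, 30]
7: 0x148 (blk 41, set 1) → VC-HIT  vc=[49, 30]
8: 0x15a (blk 43, set 3) → MISS  vc=[49, 30, 11]
9: 0x9f (blk 19, set 3) → MISS  vc=[49, 30, 11, 43]
10: 0x5d (blk 11, set 3) → VC-HIT  vc=[49, 30, 19, 43]
11: 0x9d (blk 19, set 3) → VC-HIT  vc=[49, 30, 11, 43]
12: 0x5b (blk 11, set 3) → VC-HIT  vc=[49, 30, 19, 43]

VC = [49, 30, 19, 43]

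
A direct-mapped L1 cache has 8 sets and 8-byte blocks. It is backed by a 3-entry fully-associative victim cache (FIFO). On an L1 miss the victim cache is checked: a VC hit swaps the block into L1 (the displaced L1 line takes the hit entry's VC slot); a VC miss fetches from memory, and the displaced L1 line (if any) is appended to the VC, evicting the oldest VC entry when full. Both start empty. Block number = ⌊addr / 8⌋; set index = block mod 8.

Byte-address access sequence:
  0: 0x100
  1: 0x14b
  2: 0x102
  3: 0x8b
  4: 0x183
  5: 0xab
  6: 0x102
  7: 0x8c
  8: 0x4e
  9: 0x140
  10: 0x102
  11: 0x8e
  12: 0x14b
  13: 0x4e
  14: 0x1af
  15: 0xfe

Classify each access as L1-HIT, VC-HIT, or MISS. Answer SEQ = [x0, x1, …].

0: 0x100 (blk 32, set 0) → MISS  vc=[]
1: 0x14b (blk 41, set 1) → MISS  vc=[]
2: 0x102 (blk 32, set 0) → L1-HIT  vc=[]
3: 0x8b (blk 17, set 1) → MISS  vc=[41]
4: 0x183 (blk 48, set 0) → MISS  vc=[41, 32]
5: 0xab (blk 21, set 5) → MISS  vc=[41, 32]
6: 0x102 (blk 32, set 0) → VC-HIT  vc=[41, 48]
7: 0x8c (blk 17, set 1) → L1-HIT  vc=[41, 48]
8: 0x4e (blk 9, set 1) → MISS  vc=[41, 48, 17]
9: 0x140 (blk 40, set 0) → MISS  vc=[48, 17, 32]
10: 0x102 (blk 32, set 0) → VC-HIT  vc=[48, 17, 40]
11: 0x8e (blk 17, set 1) → VC-HIT  vc=[48, 9, 40]
12: 0x14b (blk 41, set 1) → MISS  vc=[9, 40, 17]
13: 0x4e (blk 9, set 1) → VC-HIT  vc=[41, 40, 17]
14: 0x1af (blk 53, set 5) → MISS  vc=[40, 17, 21]
15: 0xfe (blk 31, set 7) → MISS  vc=[40, 17, 21]

SEQ = [MISS, MISS, L1-HIT, MISS, MISS, MISS, VC-HIT, L1-HIT, MISS, MISS, VC-HIT, VC-HIT, MISS, VC-HIT, MISS, MISS]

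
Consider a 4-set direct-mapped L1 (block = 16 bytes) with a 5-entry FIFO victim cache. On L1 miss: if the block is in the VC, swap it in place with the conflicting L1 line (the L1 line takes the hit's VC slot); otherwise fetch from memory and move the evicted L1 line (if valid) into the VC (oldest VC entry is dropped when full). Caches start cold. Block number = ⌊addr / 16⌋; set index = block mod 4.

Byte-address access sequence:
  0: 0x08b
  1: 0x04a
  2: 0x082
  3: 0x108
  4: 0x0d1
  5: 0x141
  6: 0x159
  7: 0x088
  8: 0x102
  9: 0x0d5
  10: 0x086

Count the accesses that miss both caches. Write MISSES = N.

#0 0x8b→b8/s0 MISS; vc=[]
#1 0x4a→b4/s0 MISS; vc=[8]
#2 0x82→b8/s0 VC-HIT; vc=[4]
#3 0x108→b16/s0 MISS; vc=[4,8]
#4 0xd1→b13/s1 MISS; vc=[4,8]
#5 0x141→b20/s0 MISS; vc=[4,8,16]
#6 0x159→b21/s1 MISS; vc=[4,8,16,13]
#7 0x88→b8/s0 VC-HIT; vc=[4,20,16,13]
#8 0x102→b16/s0 VC-HIT; vc=[4,20,8,13]
#9 0xd5→b13/s1 VC-HIT; vc=[4,20,8,21]
#10 0x86→b8/s0 VC-HIT; vc=[4,20,16,21]

MISSES = 6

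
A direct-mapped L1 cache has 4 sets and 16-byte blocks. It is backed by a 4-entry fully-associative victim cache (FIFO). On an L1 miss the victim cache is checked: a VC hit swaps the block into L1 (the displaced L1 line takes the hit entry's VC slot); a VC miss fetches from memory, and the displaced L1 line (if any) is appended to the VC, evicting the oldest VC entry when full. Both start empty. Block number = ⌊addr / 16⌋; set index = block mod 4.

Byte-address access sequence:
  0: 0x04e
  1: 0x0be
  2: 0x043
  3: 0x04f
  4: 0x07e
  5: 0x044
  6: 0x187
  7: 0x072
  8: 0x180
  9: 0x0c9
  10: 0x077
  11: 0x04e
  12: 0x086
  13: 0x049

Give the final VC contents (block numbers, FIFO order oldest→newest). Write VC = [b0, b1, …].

VC = [11, 12, 24, 8]

  [0] addr=0x4e blk=4 s=0: MISS | VC []
  [1] addr=0xbe blk=11 s=3: MISS | VC []
  [2] addr=0x43 blk=4 s=0: L1-HIT | VC []
  [3] addr=0x4f blk=4 s=0: L1-HIT | VC []
  [4] addr=0x7e blk=7 s=3: MISS | VC [11]
  [5] addr=0x44 blk=4 s=0: L1-HIT | VC [11]
  [6] addr=0x187 blk=24 s=0: MISS | VC [11, 4]
  [7] addr=0x72 blk=7 s=3: L1-HIT | VC [11, 4]
  [8] addr=0x180 blk=24 s=0: L1-HIT | VC [11, 4]
  [9] addr=0xc9 blk=12 s=0: MISS | VC [11, 4, 24]
  [10] addr=0x77 blk=7 s=3: L1-HIT | VC [11, 4, 24]
  [11] addr=0x4e blk=4 s=0: VC-HIT | VC [11, 12, 24]
  [12] addr=0x86 blk=8 s=0: MISS | VC [11, 12, 24, 4]
  [13] addr=0x49 blk=4 s=0: VC-HIT | VC [11, 12, 24, 8]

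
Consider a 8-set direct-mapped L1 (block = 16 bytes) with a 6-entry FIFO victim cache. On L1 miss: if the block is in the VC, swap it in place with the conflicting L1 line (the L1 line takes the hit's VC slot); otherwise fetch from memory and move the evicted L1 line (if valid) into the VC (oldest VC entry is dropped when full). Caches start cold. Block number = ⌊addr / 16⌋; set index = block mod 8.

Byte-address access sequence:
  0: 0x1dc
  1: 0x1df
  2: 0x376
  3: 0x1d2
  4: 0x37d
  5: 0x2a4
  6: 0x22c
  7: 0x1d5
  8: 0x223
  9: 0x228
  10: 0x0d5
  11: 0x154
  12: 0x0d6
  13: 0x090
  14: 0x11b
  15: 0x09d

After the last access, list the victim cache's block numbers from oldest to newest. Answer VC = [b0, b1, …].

VC = [42, 29, 21, 17]

  [0] addr=0x1dc blk=29 s=5: MISS | VC []
  [1] addr=0x1df blk=29 s=5: L1-HIT | VC []
  [2] addr=0x376 blk=55 s=7: MISS | VC []
  [3] addr=0x1d2 blk=29 s=5: L1-HIT | VC []
  [4] addr=0x37d blk=55 s=7: L1-HIT | VC []
  [5] addr=0x2a4 blk=42 s=2: MISS | VC []
  [6] addr=0x22c blk=34 s=2: MISS | VC [42]
  [7] addr=0x1d5 blk=29 s=5: L1-HIT | VC [42]
  [8] addr=0x223 blk=34 s=2: L1-HIT | VC [42]
  [9] addr=0x228 blk=34 s=2: L1-HIT | VC [42]
  [10] addr=0xd5 blk=13 s=5: MISS | VC [42, 29]
  [11] addr=0x154 blk=21 s=5: MISS | VC [42, 29, 13]
  [12] addr=0xd6 blk=13 s=5: VC-HIT | VC [42, 29, 21]
  [13] addr=0x90 blk=9 s=1: MISS | VC [42, 29, 21]
  [14] addr=0x11b blk=17 s=1: MISS | VC [42, 29, 21, 9]
  [15] addr=0x9d blk=9 s=1: VC-HIT | VC [42, 29, 21, 17]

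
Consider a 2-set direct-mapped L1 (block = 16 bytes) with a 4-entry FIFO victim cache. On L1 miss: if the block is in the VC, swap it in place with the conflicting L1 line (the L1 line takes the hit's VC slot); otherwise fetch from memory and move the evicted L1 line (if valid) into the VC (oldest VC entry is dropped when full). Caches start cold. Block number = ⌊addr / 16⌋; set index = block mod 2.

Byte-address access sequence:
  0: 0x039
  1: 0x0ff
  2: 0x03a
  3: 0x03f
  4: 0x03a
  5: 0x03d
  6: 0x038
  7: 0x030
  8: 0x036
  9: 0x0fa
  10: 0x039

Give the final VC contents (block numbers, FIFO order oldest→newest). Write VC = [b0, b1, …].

  [0] addr=0x39 blk=3 s=1: MISS | VC []
  [1] addr=0xff blk=15 s=1: MISS | VC [3]
  [2] addr=0x3a blk=3 s=1: VC-HIT | VC [15]
  [3] addr=0x3f blk=3 s=1: L1-HIT | VC [15]
  [4] addr=0x3a blk=3 s=1: L1-HIT | VC [15]
  [5] addr=0x3d blk=3 s=1: L1-HIT | VC [15]
  [6] addr=0x38 blk=3 s=1: L1-HIT | VC [15]
  [7] addr=0x30 blk=3 s=1: L1-HIT | VC [15]
  [8] addr=0x36 blk=3 s=1: L1-HIT | VC [15]
  [9] addr=0xfa blk=15 s=1: VC-HIT | VC [3]
  [10] addr=0x39 blk=3 s=1: VC-HIT | VC [15]

VC = [15]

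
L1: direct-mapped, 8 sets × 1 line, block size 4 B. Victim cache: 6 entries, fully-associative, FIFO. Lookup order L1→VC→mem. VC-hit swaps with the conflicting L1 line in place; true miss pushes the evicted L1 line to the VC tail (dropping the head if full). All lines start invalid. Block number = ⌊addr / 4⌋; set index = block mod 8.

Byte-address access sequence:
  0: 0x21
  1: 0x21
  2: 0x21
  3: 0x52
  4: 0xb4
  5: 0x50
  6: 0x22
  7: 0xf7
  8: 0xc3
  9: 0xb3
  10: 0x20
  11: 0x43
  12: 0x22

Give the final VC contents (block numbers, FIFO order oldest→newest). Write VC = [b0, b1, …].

#0 0x21→b8/s0 MISS; vc=[]
#1 0x21→b8/s0 L1-HIT; vc=[]
#2 0x21→b8/s0 L1-HIT; vc=[]
#3 0x52→b20/s4 MISS; vc=[]
#4 0xb4→b45/s5 MISS; vc=[]
#5 0x50→b20/s4 L1-HIT; vc=[]
#6 0x22→b8/s0 L1-HIT; vc=[]
#7 0xf7→b61/s5 MISS; vc=[45]
#8 0xc3→b48/s0 MISS; vc=[45,8]
#9 0xb3→b44/s4 MISS; vc=[45,8,20]
#10 0x20→b8/s0 VC-HIT; vc=[45,48,20]
#11 0x43→b16/s0 MISS; vc=[45,48,20,8]
#12 0x22→b8/s0 VC-HIT; vc=[45,48,20,16]

VC = [45, 48, 20, 16]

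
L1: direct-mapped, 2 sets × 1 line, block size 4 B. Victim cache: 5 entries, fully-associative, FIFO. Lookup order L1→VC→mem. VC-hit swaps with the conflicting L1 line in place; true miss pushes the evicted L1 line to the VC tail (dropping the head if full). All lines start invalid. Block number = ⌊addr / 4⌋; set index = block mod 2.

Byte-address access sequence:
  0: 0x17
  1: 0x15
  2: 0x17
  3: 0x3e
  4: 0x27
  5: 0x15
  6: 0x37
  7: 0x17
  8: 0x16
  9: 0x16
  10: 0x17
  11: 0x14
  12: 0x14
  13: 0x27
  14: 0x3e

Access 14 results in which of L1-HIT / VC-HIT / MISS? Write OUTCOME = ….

#0 0x17→b5/s1 MISS; vc=[]
#1 0x15→b5/s1 L1-HIT; vc=[]
#2 0x17→b5/s1 L1-HIT; vc=[]
#3 0x3e→b15/s1 MISS; vc=[5]
#4 0x27→b9/s1 MISS; vc=[5,15]
#5 0x15→b5/s1 VC-HIT; vc=[9,15]
#6 0x37→b13/s1 MISS; vc=[9,15,5]
#7 0x17→b5/s1 VC-HIT; vc=[9,15,13]
#8 0x16→b5/s1 L1-HIT; vc=[9,15,13]
#9 0x16→b5/s1 L1-HIT; vc=[9,15,13]
#10 0x17→b5/s1 L1-HIT; vc=[9,15,13]
#11 0x14→b5/s1 L1-HIT; vc=[9,15,13]
#12 0x14→b5/s1 L1-HIT; vc=[9,15,13]
#13 0x27→b9/s1 VC-HIT; vc=[5,15,13]
#14 0x3e→b15/s1 VC-HIT; vc=[5,9,13]

OUTCOME = VC-HIT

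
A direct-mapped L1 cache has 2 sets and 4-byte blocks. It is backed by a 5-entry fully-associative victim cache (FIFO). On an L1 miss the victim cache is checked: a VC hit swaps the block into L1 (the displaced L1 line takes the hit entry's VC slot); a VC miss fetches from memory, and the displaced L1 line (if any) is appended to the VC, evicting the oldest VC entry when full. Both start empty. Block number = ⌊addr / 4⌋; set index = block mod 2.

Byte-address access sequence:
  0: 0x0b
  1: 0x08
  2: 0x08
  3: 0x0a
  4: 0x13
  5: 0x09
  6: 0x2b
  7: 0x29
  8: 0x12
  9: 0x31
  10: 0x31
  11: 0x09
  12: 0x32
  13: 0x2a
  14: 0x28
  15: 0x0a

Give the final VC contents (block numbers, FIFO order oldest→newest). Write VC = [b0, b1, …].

VC = [12, 10, 4]

#0 0xb→b2/s0 MISS; vc=[]
#1 0x8→b2/s0 L1-HIT; vc=[]
#2 0x8→b2/s0 L1-HIT; vc=[]
#3 0xa→b2/s0 L1-HIT; vc=[]
#4 0x13→b4/s0 MISS; vc=[2]
#5 0x9→b2/s0 VC-HIT; vc=[4]
#6 0x2b→b10/s0 MISS; vc=[4,2]
#7 0x29→b10/s0 L1-HIT; vc=[4,2]
#8 0x12→b4/s0 VC-HIT; vc=[10,2]
#9 0x31→b12/s0 MISS; vc=[10,2,4]
#10 0x31→b12/s0 L1-HIT; vc=[10,2,4]
#11 0x9→b2/s0 VC-HIT; vc=[10,12,4]
#12 0x32→b12/s0 VC-HIT; vc=[10,2,4]
#13 0x2a→b10/s0 VC-HIT; vc=[12,2,4]
#14 0x28→b10/s0 L1-HIT; vc=[12,2,4]
#15 0xa→b2/s0 VC-HIT; vc=[12,10,4]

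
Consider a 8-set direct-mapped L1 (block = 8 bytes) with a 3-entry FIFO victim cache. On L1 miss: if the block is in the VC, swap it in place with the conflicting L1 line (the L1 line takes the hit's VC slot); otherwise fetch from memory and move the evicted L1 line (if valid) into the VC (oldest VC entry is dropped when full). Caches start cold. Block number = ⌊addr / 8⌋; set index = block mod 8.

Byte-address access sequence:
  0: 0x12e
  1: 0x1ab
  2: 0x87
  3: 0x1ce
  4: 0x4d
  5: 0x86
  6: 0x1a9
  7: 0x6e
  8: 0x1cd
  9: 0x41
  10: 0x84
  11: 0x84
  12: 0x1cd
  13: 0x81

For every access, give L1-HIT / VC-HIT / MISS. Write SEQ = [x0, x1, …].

0: 0x12e (blk 37, set 5) → MISS  vc=[]
1: 0x1ab (blk 53, set 5) → MISS  vc=[37]
2: 0x87 (blk 16, set 0) → MISS  vc=[37]
3: 0x1ce (blk 57, set 1) → MISS  vc=[37]
4: 0x4d (blk 9, set 1) → MISS  vc=[37, 57]
5: 0x86 (blk 16, set 0) → L1-HIT  vc=[37, 57]
6: 0x1a9 (blk 53, set 5) → L1-HIT  vc=[37, 57]
7: 0x6e (blk 13, set 5) → MISS  vc=[37, 57, 53]
8: 0x1cd (blk 57, set 1) → VC-HIT  vc=[37, 9, 53]
9: 0x41 (blk 8, set 0) → MISS  vc=[9, 53, 16]
10: 0x84 (blk 16, set 0) → VC-HIT  vc=[9, 53, 8]
11: 0x84 (blk 16, set 0) → L1-HIT  vc=[9, 53, 8]
12: 0x1cd (blk 57, set 1) → L1-HIT  vc=[9, 53, 8]
13: 0x81 (blk 16, set 0) → L1-HIT  vc=[9, 53, 8]

SEQ = [MISS, MISS, MISS, MISS, MISS, L1-HIT, L1-HIT, MISS, VC-HIT, MISS, VC-HIT, L1-HIT, L1-HIT, L1-HIT]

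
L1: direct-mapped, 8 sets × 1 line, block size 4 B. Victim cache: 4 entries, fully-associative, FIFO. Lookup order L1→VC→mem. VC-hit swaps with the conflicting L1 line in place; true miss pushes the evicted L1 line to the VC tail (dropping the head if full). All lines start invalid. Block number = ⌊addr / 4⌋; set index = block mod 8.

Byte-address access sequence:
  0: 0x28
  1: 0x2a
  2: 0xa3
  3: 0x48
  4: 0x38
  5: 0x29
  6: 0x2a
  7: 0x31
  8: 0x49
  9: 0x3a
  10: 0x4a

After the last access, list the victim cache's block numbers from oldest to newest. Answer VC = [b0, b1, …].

#0 0x28→b10/s2 MISS; vc=[]
#1 0x2a→b10/s2 L1-HIT; vc=[]
#2 0xa3→b40/s0 MISS; vc=[]
#3 0x48→b18/s2 MISS; vc=[10]
#4 0x38→b14/s6 MISS; vc=[10]
#5 0x29→b10/s2 VC-HIT; vc=[18]
#6 0x2a→b10/s2 L1-HIT; vc=[18]
#7 0x31→b12/s4 MISS; vc=[18]
#8 0x49→b18/s2 VC-HIT; vc=[10]
#9 0x3a→b14/s6 L1-HIT; vc=[10]
#10 0x4a→b18/s2 L1-HIT; vc=[10]

VC = [10]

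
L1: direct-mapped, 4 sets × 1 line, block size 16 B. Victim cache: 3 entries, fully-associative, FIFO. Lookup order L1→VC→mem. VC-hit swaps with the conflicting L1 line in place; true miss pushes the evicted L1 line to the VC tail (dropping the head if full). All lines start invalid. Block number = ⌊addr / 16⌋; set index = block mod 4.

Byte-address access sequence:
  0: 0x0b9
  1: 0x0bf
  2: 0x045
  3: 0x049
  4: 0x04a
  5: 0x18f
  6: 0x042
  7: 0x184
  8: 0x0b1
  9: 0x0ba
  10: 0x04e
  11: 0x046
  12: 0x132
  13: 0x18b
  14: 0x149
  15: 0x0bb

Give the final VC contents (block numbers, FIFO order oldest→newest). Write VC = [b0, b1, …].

  [0] addr=0xb9 blk=11 s=3: MISS | VC []
  [1] addr=0xbf blk=11 s=3: L1-HIT | VC []
  [2] addr=0x45 blk=4 s=0: MISS | VC []
  [3] addr=0x49 blk=4 s=0: L1-HIT | VC []
  [4] addr=0x4a blk=4 s=0: L1-HIT | VC []
  [5] addr=0x18f blk=24 s=0: MISS | VC [4]
  [6] addr=0x42 blk=4 s=0: VC-HIT | VC [24]
  [7] addr=0x184 blk=24 s=0: VC-HIT | VC [4]
  [8] addr=0xb1 blk=11 s=3: L1-HIT | VC [4]
  [9] addr=0xba blk=11 s=3: L1-HIT | VC [4]
  [10] addr=0x4e blk=4 s=0: VC-HIT | VC [24]
  [11] addr=0x46 blk=4 s=0: L1-HIT | VC [24]
  [12] addr=0x132 blk=19 s=3: MISS | VC [24, 11]
  [13] addr=0x18b blk=24 s=0: VC-HIT | VC [4, 11]
  [14] addr=0x149 blk=20 s=0: MISS | VC [4, 11, 24]
  [15] addr=0xbb blk=11 s=3: VC-HIT | VC [4, 19, 24]

VC = [4, 19, 24]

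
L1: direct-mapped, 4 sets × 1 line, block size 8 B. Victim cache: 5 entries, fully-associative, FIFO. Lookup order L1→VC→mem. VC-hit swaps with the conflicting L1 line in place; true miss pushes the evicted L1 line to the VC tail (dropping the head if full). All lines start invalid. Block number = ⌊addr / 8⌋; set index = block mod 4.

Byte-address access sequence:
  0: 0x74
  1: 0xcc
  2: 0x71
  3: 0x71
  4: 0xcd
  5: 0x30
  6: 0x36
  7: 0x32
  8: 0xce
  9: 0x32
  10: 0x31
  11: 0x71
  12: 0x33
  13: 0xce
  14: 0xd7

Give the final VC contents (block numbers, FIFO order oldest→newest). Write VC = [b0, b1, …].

0: 0x74 (blk 14, set 2) → MISS  vc=[]
1: 0xcc (blk 25, set 1) → MISS  vc=[]
2: 0x71 (blk 14, set 2) → L1-HIT  vc=[]
3: 0x71 (blk 14, set 2) → L1-HIT  vc=[]
4: 0xcd (blk 25, set 1) → L1-HIT  vc=[]
5: 0x30 (blk 6, set 2) → MISS  vc=[14]
6: 0x36 (blk 6, set 2) → L1-HIT  vc=[14]
7: 0x32 (blk 6, set 2) → L1-HIT  vc=[14]
8: 0xce (blk 25, set 1) → L1-HIT  vc=[14]
9: 0x32 (blk 6, set 2) → L1-HIT  vc=[14]
10: 0x31 (blk 6, set 2) → L1-HIT  vc=[14]
11: 0x71 (blk 14, set 2) → VC-HIT  vc=[6]
12: 0x33 (blk 6, set 2) → VC-HIT  vc=[14]
13: 0xce (blk 25, set 1) → L1-HIT  vc=[14]
14: 0xd7 (blk 26, set 2) → MISS  vc=[14, 6]

VC = [14, 6]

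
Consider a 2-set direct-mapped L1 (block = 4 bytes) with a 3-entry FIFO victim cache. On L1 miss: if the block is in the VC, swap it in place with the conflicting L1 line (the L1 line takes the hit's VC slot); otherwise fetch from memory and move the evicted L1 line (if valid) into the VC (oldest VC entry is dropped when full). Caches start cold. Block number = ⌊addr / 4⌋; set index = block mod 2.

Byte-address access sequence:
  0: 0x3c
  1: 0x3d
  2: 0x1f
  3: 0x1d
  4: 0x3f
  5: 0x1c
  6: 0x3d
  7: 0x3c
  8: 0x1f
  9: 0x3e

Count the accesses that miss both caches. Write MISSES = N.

MISSES = 2

#0 0x3c→b15/s1 MISS; vc=[]
#1 0x3d→b15/s1 L1-HIT; vc=[]
#2 0x1f→b7/s1 MISS; vc=[15]
#3 0x1d→b7/s1 L1-HIT; vc=[15]
#4 0x3f→b15/s1 VC-HIT; vc=[7]
#5 0x1c→b7/s1 VC-HIT; vc=[15]
#6 0x3d→b15/s1 VC-HIT; vc=[7]
#7 0x3c→b15/s1 L1-HIT; vc=[7]
#8 0x1f→b7/s1 VC-HIT; vc=[15]
#9 0x3e→b15/s1 VC-HIT; vc=[7]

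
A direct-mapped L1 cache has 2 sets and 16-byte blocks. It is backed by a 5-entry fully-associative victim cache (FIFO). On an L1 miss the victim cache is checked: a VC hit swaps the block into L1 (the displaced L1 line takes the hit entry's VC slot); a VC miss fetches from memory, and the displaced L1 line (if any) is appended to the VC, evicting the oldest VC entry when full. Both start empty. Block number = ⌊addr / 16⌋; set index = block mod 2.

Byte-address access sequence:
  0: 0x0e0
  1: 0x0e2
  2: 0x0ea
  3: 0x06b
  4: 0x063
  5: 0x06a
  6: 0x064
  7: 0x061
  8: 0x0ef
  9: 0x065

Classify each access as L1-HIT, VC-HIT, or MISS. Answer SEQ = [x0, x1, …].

SEQ = [MISS, L1-HIT, L1-HIT, MISS, L1-HIT, L1-HIT, L1-HIT, L1-HIT, VC-HIT, VC-HIT]

#0 0xe0→b14/s0 MISS; vc=[]
#1 0xe2→b14/s0 L1-HIT; vc=[]
#2 0xea→b14/s0 L1-HIT; vc=[]
#3 0x6b→b6/s0 MISS; vc=[14]
#4 0x63→b6/s0 L1-HIT; vc=[14]
#5 0x6a→b6/s0 L1-HIT; vc=[14]
#6 0x64→b6/s0 L1-HIT; vc=[14]
#7 0x61→b6/s0 L1-HIT; vc=[14]
#8 0xef→b14/s0 VC-HIT; vc=[6]
#9 0x65→b6/s0 VC-HIT; vc=[14]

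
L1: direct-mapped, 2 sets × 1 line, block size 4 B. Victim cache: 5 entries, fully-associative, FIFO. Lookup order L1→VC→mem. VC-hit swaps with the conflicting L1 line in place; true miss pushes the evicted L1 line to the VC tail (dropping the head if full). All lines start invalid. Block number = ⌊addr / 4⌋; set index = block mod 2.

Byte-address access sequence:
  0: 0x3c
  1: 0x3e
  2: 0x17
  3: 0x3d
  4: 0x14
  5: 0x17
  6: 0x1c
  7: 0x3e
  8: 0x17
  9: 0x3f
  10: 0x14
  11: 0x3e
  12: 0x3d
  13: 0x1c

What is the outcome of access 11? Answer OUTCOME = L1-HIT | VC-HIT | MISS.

OUTCOME = VC-HIT

0: 0x3c (blk 15, set 1) → MISS  vc=[]
1: 0x3e (blk 15, set 1) → L1-HIT  vc=[]
2: 0x17 (blk 5, set 1) → MISS  vc=[15]
3: 0x3d (blk 15, set 1) → VC-HIT  vc=[5]
4: 0x14 (blk 5, set 1) → VC-HIT  vc=[15]
5: 0x17 (blk 5, set 1) → L1-HIT  vc=[15]
6: 0x1c (blk 7, set 1) → MISS  vc=[15, 5]
7: 0x3e (blk 15, set 1) → VC-HIT  vc=[7, 5]
8: 0x17 (blk 5, set 1) → VC-HIT  vc=[7, 15]
9: 0x3f (blk 15, set 1) → VC-HIT  vc=[7, 5]
10: 0x14 (blk 5, set 1) → VC-HIT  vc=[7, 15]
11: 0x3e (blk 15, set 1) → VC-HIT  vc=[7, 5]
12: 0x3d (blk 15, set 1) → L1-HIT  vc=[7, 5]
13: 0x1c (blk 7, set 1) → VC-HIT  vc=[15, 5]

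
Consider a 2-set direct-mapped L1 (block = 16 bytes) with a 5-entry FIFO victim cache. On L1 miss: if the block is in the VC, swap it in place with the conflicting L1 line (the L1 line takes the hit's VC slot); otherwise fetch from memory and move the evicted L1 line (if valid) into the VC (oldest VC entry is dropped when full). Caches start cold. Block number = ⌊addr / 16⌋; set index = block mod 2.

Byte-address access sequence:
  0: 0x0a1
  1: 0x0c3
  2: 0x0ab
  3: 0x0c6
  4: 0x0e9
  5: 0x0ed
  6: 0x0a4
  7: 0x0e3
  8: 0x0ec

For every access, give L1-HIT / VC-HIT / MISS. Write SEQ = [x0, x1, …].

#0 0xa1→b10/s0 MISS; vc=[]
#1 0xc3→b12/s0 MISS; vc=[10]
#2 0xab→b10/s0 VC-HIT; vc=[12]
#3 0xc6→b12/s0 VC-HIT; vc=[10]
#4 0xe9→b14/s0 MISS; vc=[10,12]
#5 0xed→b14/s0 L1-HIT; vc=[10,12]
#6 0xa4→b10/s0 VC-HIT; vc=[14,12]
#7 0xe3→b14/s0 VC-HIT; vc=[10,12]
#8 0xec→b14/s0 L1-HIT; vc=[10,12]

SEQ = [MISS, MISS, VC-HIT, VC-HIT, MISS, L1-HIT, VC-HIT, VC-HIT, L1-HIT]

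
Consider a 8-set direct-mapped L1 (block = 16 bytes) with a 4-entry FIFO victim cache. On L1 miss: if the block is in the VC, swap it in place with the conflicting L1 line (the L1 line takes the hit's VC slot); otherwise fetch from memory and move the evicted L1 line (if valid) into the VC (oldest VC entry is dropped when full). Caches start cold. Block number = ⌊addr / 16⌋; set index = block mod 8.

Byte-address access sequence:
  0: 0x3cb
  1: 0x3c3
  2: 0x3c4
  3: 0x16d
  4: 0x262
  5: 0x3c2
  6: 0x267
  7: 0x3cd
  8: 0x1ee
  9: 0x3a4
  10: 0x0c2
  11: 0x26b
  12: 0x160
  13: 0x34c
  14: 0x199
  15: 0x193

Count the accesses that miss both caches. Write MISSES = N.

MISSES = 8

#0 0x3cb→b60/s4 MISS; vc=[]
#1 0x3c3→b60/s4 L1-HIT; vc=[]
#2 0x3c4→b60/s4 L1-HIT; vc=[]
#3 0x16d→b22/s6 MISS; vc=[]
#4 0x262→b38/s6 MISS; vc=[22]
#5 0x3c2→b60/s4 L1-HIT; vc=[22]
#6 0x267→b38/s6 L1-HIT; vc=[22]
#7 0x3cd→b60/s4 L1-HIT; vc=[22]
#8 0x1ee→b30/s6 MISS; vc=[22,38]
#9 0x3a4→b58/s2 MISS; vc=[22,38]
#10 0xc2→b12/s4 MISS; vc=[22,38,60]
#11 0x26b→b38/s6 VC-HIT; vc=[22,30,60]
#12 0x160→b22/s6 VC-HIT; vc=[38,30,60]
#13 0x34c→b52/s4 MISS; vc=[38,30,60,12]
#14 0x199→b25/s1 MISS; vc=[38,30,60,12]
#15 0x193→b25/s1 L1-HIT; vc=[38,30,60,12]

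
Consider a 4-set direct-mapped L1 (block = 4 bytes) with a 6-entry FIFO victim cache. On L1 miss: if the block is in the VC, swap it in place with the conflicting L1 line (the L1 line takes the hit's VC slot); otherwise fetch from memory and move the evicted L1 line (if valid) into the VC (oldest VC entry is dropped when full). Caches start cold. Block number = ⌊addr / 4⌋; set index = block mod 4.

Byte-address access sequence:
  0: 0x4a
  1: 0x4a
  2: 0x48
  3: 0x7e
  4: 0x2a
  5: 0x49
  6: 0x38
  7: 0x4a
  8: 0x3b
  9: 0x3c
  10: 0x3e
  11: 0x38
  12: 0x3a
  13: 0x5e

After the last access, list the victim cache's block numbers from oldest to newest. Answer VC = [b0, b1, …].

0: 0x4a (blk 18, set 2) → MISS  vc=[]
1: 0x4a (blk 18, set 2) → L1-HIT  vc=[]
2: 0x48 (blk 18, set 2) → L1-HIT  vc=[]
3: 0x7e (blk 31, set 3) → MISS  vc=[]
4: 0x2a (blk 10, set 2) → MISS  vc=[18]
5: 0x49 (blk 18, set 2) → VC-HIT  vc=[10]
6: 0x38 (blk 14, set 2) → MISS  vc=[10, 18]
7: 0x4a (blk 18, set 2) → VC-HIT  vc=[10, 14]
8: 0x3b (blk 14, set 2) → VC-HIT  vc=[10, 18]
9: 0x3c (blk 15, set 3) → MISS  vc=[10, 18, 31]
10: 0x3e (blk 15, set 3) → L1-HIT  vc=[10, 18, 31]
11: 0x38 (blk 14, set 2) → L1-HIT  vc=[10, 18, 31]
12: 0x3a (blk 14, set 2) → L1-HIT  vc=[10, 18, 31]
13: 0x5e (blk 23, set 3) → MISS  vc=[10, 18, 31, 15]

VC = [10, 18, 31, 15]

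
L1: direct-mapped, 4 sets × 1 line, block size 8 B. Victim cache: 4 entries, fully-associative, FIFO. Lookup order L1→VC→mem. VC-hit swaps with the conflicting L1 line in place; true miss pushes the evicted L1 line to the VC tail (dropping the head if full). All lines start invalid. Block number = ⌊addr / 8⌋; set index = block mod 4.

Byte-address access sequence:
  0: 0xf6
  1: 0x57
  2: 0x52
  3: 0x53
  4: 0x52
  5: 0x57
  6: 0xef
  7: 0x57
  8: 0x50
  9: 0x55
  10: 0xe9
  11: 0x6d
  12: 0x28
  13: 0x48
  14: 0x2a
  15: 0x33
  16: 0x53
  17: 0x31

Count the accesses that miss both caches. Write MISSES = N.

MISSES = 7

  [0] addr=0xf6 blk=30 s=2: MISS | VC []
  [1] addr=0x57 blk=10 s=2: MISS | VC [30]
  [2] addr=0x52 blk=10 s=2: L1-HIT | VC [30]
  [3] addr=0x53 blk=10 s=2: L1-HIT | VC [30]
  [4] addr=0x52 blk=10 s=2: L1-HIT | VC [30]
  [5] addr=0x57 blk=10 s=2: L1-HIT | VC [30]
  [6] addr=0xef blk=29 s=1: MISS | VC [30]
  [7] addr=0x57 blk=10 s=2: L1-HIT | VC [30]
  [8] addr=0x50 blk=10 s=2: L1-HIT | VC [30]
  [9] addr=0x55 blk=10 s=2: L1-HIT | VC [30]
  [10] addr=0xe9 blk=29 s=1: L1-HIT | VC [30]
  [11] addr=0x6d blk=13 s=1: MISS | VC [30, 29]
  [12] addr=0x28 blk=5 s=1: MISS | VC [30, 29, 13]
  [13] addr=0x48 blk=9 s=1: MISS | VC [30, 29, 13, 5]
  [14] addr=0x2a blk=5 s=1: VC-HIT | VC [30, 29, 13, 9]
  [15] addr=0x33 blk=6 s=2: MISS | VC [29, 13, 9, 10]
  [16] addr=0x53 blk=10 s=2: VC-HIT | VC [29, 13, 9, 6]
  [17] addr=0x31 blk=6 s=2: VC-HIT | VC [29, 13, 9, 10]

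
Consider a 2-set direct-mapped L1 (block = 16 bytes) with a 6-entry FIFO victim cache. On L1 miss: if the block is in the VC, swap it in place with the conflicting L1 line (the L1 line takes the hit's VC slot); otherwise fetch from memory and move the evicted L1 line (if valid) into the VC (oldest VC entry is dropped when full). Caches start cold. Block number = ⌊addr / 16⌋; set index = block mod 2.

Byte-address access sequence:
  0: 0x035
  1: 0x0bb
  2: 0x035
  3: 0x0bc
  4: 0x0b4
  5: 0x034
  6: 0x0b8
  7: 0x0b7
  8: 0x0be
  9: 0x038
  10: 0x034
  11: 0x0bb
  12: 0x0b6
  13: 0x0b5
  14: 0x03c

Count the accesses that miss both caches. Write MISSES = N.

MISSES = 2

#0 0x35→b3/s1 MISS; vc=[]
#1 0xbb→b11/s1 MISS; vc=[3]
#2 0x35→b3/s1 VC-HIT; vc=[11]
#3 0xbc→b11/s1 VC-HIT; vc=[3]
#4 0xb4→b11/s1 L1-HIT; vc=[3]
#5 0x34→b3/s1 VC-HIT; vc=[11]
#6 0xb8→b11/s1 VC-HIT; vc=[3]
#7 0xb7→b11/s1 L1-HIT; vc=[3]
#8 0xbe→b11/s1 L1-HIT; vc=[3]
#9 0x38→b3/s1 VC-HIT; vc=[11]
#10 0x34→b3/s1 L1-HIT; vc=[11]
#11 0xbb→b11/s1 VC-HIT; vc=[3]
#12 0xb6→b11/s1 L1-HIT; vc=[3]
#13 0xb5→b11/s1 L1-HIT; vc=[3]
#14 0x3c→b3/s1 VC-HIT; vc=[11]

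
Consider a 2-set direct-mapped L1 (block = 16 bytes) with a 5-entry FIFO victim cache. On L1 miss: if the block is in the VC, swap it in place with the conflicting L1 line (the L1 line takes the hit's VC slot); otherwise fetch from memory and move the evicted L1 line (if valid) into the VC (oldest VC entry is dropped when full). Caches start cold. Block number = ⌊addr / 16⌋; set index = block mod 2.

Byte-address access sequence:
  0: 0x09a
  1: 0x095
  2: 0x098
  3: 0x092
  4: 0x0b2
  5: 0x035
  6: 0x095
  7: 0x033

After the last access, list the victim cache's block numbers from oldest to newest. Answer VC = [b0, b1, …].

#0 0x9a→b9/s1 MISS; vc=[]
#1 0x95→b9/s1 L1-HIT; vc=[]
#2 0x98→b9/s1 L1-HIT; vc=[]
#3 0x92→b9/s1 L1-HIT; vc=[]
#4 0xb2→b11/s1 MISS; vc=[9]
#5 0x35→b3/s1 MISS; vc=[9,11]
#6 0x95→b9/s1 VC-HIT; vc=[3,11]
#7 0x33→b3/s1 VC-HIT; vc=[9,11]

VC = [9, 11]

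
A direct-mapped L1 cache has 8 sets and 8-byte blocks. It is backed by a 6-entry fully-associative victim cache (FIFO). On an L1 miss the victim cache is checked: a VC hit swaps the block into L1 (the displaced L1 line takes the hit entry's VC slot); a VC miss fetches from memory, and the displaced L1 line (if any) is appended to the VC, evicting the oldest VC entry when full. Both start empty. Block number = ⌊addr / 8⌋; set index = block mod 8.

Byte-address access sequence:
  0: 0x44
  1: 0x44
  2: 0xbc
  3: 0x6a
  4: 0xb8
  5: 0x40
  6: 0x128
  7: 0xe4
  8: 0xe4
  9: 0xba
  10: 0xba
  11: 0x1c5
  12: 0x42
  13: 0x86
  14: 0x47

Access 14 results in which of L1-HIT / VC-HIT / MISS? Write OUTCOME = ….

0: 0x44 (blk 8, set 0) → MISS  vc=[]
1: 0x44 (blk 8, set 0) → L1-HIT  vc=[]
2: 0xbc (blk 23, set 7) → MISS  vc=[]
3: 0x6a (blk 13, set 5) → MISS  vc=[]
4: 0xb8 (blk 23, set 7) → L1-HIT  vc=[]
5: 0x40 (blk 8, set 0) → L1-HIT  vc=[]
6: 0x128 (blk 37, set 5) → MISS  vc=[13]
7: 0xe4 (blk 28, set 4) → MISS  vc=[13]
8: 0xe4 (blk 28, set 4) → L1-HIT  vc=[13]
9: 0xba (blk 23, set 7) → L1-HIT  vc=[13]
10: 0xba (blk 23, set 7) → L1-HIT  vc=[13]
11: 0x1c5 (blk 56, set 0) → MISS  vc=[13, 8]
12: 0x42 (blk 8, set 0) → VC-HIT  vc=[13, 56]
13: 0x86 (blk 16, set 0) → MISS  vc=[13, 56, 8]
14: 0x47 (blk 8, set 0) → VC-HIT  vc=[13, 56, 16]

OUTCOME = VC-HIT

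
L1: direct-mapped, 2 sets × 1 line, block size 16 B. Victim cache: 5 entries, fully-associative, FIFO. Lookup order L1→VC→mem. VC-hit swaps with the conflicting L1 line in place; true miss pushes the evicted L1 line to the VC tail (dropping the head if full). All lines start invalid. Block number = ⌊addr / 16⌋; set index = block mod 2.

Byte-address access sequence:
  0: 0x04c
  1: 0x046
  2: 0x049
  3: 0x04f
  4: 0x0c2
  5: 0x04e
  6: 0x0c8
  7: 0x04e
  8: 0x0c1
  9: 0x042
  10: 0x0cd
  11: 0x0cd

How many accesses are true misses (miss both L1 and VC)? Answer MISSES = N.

#0 0x4c→b4/s0 MISS; vc=[]
#1 0x46→b4/s0 L1-HIT; vc=[]
#2 0x49→b4/s0 L1-HIT; vc=[]
#3 0x4f→b4/s0 L1-HIT; vc=[]
#4 0xc2→b12/s0 MISS; vc=[4]
#5 0x4e→b4/s0 VC-HIT; vc=[12]
#6 0xc8→b12/s0 VC-HIT; vc=[4]
#7 0x4e→b4/s0 VC-HIT; vc=[12]
#8 0xc1→b12/s0 VC-HIT; vc=[4]
#9 0x42→b4/s0 VC-HIT; vc=[12]
#10 0xcd→b12/s0 VC-HIT; vc=[4]
#11 0xcd→b12/s0 L1-HIT; vc=[4]

MISSES = 2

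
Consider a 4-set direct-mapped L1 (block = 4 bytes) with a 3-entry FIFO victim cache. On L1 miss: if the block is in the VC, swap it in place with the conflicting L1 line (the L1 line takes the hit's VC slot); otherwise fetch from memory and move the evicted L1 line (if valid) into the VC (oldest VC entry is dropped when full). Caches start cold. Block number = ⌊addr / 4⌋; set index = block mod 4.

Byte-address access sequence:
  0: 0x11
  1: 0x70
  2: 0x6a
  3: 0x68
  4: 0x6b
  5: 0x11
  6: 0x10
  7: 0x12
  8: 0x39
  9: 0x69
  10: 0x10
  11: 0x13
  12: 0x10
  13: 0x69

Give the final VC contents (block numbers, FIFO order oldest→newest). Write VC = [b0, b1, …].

  [0] addr=0x11 blk=4 s=0: MISS | VC []
  [1] addr=0x70 blk=28 s=0: MISS | VC [4]
  [2] addr=0x6a blk=26 s=2: MISS | VC [4]
  [3] addr=0x68 blk=26 s=2: L1-HIT | VC [4]
  [4] addr=0x6b blk=26 s=2: L1-HIT | VC [4]
  [5] addr=0x11 blk=4 s=0: VC-HIT | VC [28]
  [6] addr=0x10 blk=4 s=0: L1-HIT | VC [28]
  [7] addr=0x12 blk=4 s=0: L1-HIT | VC [28]
  [8] addr=0x39 blk=14 s=2: MISS | VC [28, 26]
  [9] addr=0x69 blk=26 s=2: VC-HIT | VC [28, 14]
  [10] addr=0x10 blk=4 s=0: L1-HIT | VC [28, 14]
  [11] addr=0x13 blk=4 s=0: L1-HIT | VC [28, 14]
  [12] addr=0x10 blk=4 s=0: L1-HIT | VC [28, 14]
  [13] addr=0x69 blk=26 s=2: L1-HIT | VC [28, 14]

VC = [28, 14]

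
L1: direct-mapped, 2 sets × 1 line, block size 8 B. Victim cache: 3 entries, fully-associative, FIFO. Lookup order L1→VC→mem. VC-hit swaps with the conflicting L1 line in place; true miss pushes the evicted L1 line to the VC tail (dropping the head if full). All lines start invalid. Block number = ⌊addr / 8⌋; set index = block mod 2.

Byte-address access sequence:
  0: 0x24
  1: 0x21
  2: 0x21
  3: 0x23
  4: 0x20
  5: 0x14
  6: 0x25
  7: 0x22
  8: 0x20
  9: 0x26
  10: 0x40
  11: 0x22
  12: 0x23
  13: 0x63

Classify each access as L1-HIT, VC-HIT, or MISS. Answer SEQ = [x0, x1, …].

#0 0x24→b4/s0 MISS; vc=[]
#1 0x21→b4/s0 L1-HIT; vc=[]
#2 0x21→b4/s0 L1-HIT; vc=[]
#3 0x23→b4/s0 L1-HIT; vc=[]
#4 0x20→b4/s0 L1-HIT; vc=[]
#5 0x14→b2/s0 MISS; vc=[4]
#6 0x25→b4/s0 VC-HIT; vc=[2]
#7 0x22→b4/s0 L1-HIT; vc=[2]
#8 0x20→b4/s0 L1-HIT; vc=[2]
#9 0x26→b4/s0 L1-HIT; vc=[2]
#10 0x40→b8/s0 MISS; vc=[2,4]
#11 0x22→b4/s0 VC-HIT; vc=[2,8]
#12 0x23→b4/s0 L1-HIT; vc=[2,8]
#13 0x63→b12/s0 MISS; vc=[2,8,4]

SEQ = [MISS, L1-HIT, L1-HIT, L1-HIT, L1-HIT, MISS, VC-HIT, L1-HIT, L1-HIT, L1-HIT, MISS, VC-HIT, L1-HIT, MISS]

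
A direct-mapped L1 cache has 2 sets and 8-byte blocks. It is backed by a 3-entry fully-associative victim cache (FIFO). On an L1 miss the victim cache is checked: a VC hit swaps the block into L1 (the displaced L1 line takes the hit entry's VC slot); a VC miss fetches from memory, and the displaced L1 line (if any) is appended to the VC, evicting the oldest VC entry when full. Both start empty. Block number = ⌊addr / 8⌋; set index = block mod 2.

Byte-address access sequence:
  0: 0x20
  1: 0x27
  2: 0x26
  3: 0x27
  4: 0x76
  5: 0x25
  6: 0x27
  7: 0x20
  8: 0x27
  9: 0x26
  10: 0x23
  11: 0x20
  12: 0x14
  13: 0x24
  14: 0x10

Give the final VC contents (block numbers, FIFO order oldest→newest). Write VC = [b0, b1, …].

VC = [14, 4]

0: 0x20 (blk 4, set 0) → MISS  vc=[]
1: 0x27 (blk 4, set 0) → L1-HIT  vc=[]
2: 0x26 (blk 4, set 0) → L1-HIT  vc=[]
3: 0x27 (blk 4, set 0) → L1-HIT  vc=[]
4: 0x76 (blk 14, set 0) → MISS  vc=[4]
5: 0x25 (blk 4, set 0) → VC-HIT  vc=[14]
6: 0x27 (blk 4, set 0) → L1-HIT  vc=[14]
7: 0x20 (blk 4, set 0) → L1-HIT  vc=[14]
8: 0x27 (blk 4, set 0) → L1-HIT  vc=[14]
9: 0x26 (blk 4, set 0) → L1-HIT  vc=[14]
10: 0x23 (blk 4, set 0) → L1-HIT  vc=[14]
11: 0x20 (blk 4, set 0) → L1-HIT  vc=[14]
12: 0x14 (blk 2, set 0) → MISS  vc=[14, 4]
13: 0x24 (blk 4, set 0) → VC-HIT  vc=[14, 2]
14: 0x10 (blk 2, set 0) → VC-HIT  vc=[14, 4]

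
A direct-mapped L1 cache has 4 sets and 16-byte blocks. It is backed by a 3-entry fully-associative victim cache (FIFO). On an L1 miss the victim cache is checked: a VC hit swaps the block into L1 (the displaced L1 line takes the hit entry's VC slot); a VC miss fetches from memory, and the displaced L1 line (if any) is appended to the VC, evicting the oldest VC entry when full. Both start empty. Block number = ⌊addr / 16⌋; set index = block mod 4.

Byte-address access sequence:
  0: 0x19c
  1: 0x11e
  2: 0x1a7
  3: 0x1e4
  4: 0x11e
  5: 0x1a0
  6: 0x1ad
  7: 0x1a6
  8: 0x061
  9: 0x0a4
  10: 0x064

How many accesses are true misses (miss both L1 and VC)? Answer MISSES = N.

0: 0x19c (blk 25, set 1) → MISS  vc=[]
1: 0x11e (blk 17, set 1) → MISS  vc=[25]
2: 0x1a7 (blk 26, set 2) → MISS  vc=[25]
3: 0x1e4 (blk 30, set 2) → MISS  vc=[25, 26]
4: 0x11e (blk 17, set 1) → L1-HIT  vc=[25, 26]
5: 0x1a0 (blk 26, set 2) → VC-HIT  vc=[25, 30]
6: 0x1ad (blk 26, set 2) → L1-HIT  vc=[25, 30]
7: 0x1a6 (blk 26, set 2) → L1-HIT  vc=[25, 30]
8: 0x61 (blk 6, set 2) → MISS  vc=[25, 30, 26]
9: 0xa4 (blk 10, set 2) → MISS  vc=[30, 26, 6]
10: 0x64 (blk 6, set 2) → VC-HIT  vc=[30, 26, 10]

MISSES = 6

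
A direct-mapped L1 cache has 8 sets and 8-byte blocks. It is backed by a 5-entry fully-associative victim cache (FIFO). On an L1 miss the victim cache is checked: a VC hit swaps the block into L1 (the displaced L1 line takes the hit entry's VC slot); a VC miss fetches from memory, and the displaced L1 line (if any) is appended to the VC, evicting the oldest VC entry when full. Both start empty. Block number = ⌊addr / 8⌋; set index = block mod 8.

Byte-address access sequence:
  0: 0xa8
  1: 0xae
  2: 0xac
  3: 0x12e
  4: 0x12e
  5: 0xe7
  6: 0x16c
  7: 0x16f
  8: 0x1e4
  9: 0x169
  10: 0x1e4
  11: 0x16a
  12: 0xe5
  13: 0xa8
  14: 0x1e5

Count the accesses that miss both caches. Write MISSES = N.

MISSES = 5

  [0] addr=0xa8 blk=21 s=5: MISS | VC []
  [1] addr=0xae blk=21 s=5: L1-HIT | VC []
  [2] addr=0xac blk=21 s=5: L1-HIT | VC []
  [3] addr=0x12e blk=37 s=5: MISS | VC [21]
  [4] addr=0x12e blk=37 s=5: L1-HIT | VC [21]
  [5] addr=0xe7 blk=28 s=4: MISS | VC [21]
  [6] addr=0x16c blk=45 s=5: MISS | VC [21, 37]
  [7] addr=0x16f blk=45 s=5: L1-HIT | VC [21, 37]
  [8] addr=0x1e4 blk=60 s=4: MISS | VC [21, 37, 28]
  [9] addr=0x169 blk=45 s=5: L1-HIT | VC [21, 37, 28]
  [10] addr=0x1e4 blk=60 s=4: L1-HIT | VC [21, 37, 28]
  [11] addr=0x16a blk=45 s=5: L1-HIT | VC [21, 37, 28]
  [12] addr=0xe5 blk=28 s=4: VC-HIT | VC [21, 37, 60]
  [13] addr=0xa8 blk=21 s=5: VC-HIT | VC [45, 37, 60]
  [14] addr=0x1e5 blk=60 s=4: VC-HIT | VC [45, 37, 28]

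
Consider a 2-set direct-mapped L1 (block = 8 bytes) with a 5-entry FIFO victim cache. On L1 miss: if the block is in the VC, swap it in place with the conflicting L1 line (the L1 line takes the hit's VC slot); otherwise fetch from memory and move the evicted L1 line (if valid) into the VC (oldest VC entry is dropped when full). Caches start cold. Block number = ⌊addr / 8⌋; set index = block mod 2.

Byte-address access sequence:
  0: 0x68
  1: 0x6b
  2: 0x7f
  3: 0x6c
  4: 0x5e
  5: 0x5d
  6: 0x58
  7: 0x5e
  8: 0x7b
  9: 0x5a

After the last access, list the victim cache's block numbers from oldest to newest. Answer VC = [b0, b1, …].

VC = [15, 13]

#0 0x68→b13/s1 MISS; vc=[]
#1 0x6b→b13/s1 L1-HIT; vc=[]
#2 0x7f→b15/s1 MISS; vc=[13]
#3 0x6c→b13/s1 VC-HIT; vc=[15]
#4 0x5e→b11/s1 MISS; vc=[15,13]
#5 0x5d→b11/s1 L1-HIT; vc=[15,13]
#6 0x58→b11/s1 L1-HIT; vc=[15,13]
#7 0x5e→b11/s1 L1-HIT; vc=[15,13]
#8 0x7b→b15/s1 VC-HIT; vc=[11,13]
#9 0x5a→b11/s1 VC-HIT; vc=[15,13]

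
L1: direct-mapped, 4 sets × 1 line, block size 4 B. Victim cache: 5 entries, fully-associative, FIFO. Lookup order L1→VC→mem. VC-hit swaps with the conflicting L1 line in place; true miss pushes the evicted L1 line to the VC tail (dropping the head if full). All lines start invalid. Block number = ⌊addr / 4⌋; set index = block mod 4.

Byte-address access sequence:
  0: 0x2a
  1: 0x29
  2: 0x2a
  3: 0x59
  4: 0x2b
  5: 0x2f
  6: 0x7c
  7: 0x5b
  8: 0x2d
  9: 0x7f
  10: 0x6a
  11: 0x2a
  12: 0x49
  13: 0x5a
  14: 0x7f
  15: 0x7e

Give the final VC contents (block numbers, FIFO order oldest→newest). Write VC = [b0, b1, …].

VC = [26, 11, 18, 10]

#0 0x2a→b10/s2 MISS; vc=[]
#1 0x29→b10/s2 L1-HIT; vc=[]
#2 0x2a→b10/s2 L1-HIT; vc=[]
#3 0x59→b22/s2 MISS; vc=[10]
#4 0x2b→b10/s2 VC-HIT; vc=[22]
#5 0x2f→b11/s3 MISS; vc=[22]
#6 0x7c→b31/s3 MISS; vc=[22,11]
#7 0x5b→b22/s2 VC-HIT; vc=[10,11]
#8 0x2d→b11/s3 VC-HIT; vc=[10,31]
#9 0x7f→b31/s3 VC-HIT; vc=[10,11]
#10 0x6a→b26/s2 MISS; vc=[10,11,22]
#11 0x2a→b10/s2 VC-HIT; vc=[26,11,22]
#12 0x49→b18/s2 MISS; vc=[26,11,22,10]
#13 0x5a→b22/s2 VC-HIT; vc=[26,11,18,10]
#14 0x7f→b31/s3 L1-HIT; vc=[26,11,18,10]
#15 0x7e→b31/s3 L1-HIT; vc=[26,11,18,10]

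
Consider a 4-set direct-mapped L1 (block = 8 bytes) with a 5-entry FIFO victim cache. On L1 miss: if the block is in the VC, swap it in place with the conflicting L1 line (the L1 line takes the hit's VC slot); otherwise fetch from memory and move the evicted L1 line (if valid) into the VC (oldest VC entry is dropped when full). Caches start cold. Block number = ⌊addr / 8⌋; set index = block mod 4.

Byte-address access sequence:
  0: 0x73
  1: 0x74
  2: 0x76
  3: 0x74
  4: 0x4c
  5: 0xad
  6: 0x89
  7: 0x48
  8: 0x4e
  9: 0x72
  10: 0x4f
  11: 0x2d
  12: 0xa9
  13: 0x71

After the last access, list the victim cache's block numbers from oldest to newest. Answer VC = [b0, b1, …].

  [0] addr=0x73 blk=14 s=2: MISS | VC []
  [1] addr=0x74 blk=14 s=2: L1-HIT | VC []
  [2] addr=0x76 blk=14 s=2: L1-HIT | VC []
  [3] addr=0x74 blk=14 s=2: L1-HIT | VC []
  [4] addr=0x4c blk=9 s=1: MISS | VC []
  [5] addr=0xad blk=21 s=1: MISS | VC [9]
  [6] addr=0x89 blk=17 s=1: MISS | VC [9, 21]
  [7] addr=0x48 blk=9 s=1: VC-HIT | VC [17, 21]
  [8] addr=0x4e blk=9 s=1: L1-HIT | VC [17, 21]
  [9] addr=0x72 blk=14 s=2: L1-HIT | VC [17, 21]
  [10] addr=0x4f blk=9 s=1: L1-HIT | VC [17, 21]
  [11] addr=0x2d blk=5 s=1: MISS | VC [17, 21, 9]
  [12] addr=0xa9 blk=21 s=1: VC-HIT | VC [17, 5, 9]
  [13] addr=0x71 blk=14 s=2: L1-HIT | VC [17, 5, 9]

VC = [17, 5, 9]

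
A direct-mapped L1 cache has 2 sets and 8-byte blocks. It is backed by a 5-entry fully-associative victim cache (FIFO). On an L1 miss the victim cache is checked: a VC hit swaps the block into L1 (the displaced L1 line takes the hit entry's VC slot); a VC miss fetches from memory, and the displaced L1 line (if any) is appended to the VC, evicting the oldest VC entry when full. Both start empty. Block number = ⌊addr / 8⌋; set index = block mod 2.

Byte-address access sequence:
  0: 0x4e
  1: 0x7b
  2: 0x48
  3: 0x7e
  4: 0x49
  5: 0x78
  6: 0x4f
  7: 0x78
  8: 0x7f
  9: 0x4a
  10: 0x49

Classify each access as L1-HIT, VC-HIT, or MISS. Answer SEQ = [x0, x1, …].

#0 0x4e→b9/s1 MISS; vc=[]
#1 0x7b→b15/s1 MISS; vc=[9]
#2 0x48→b9/s1 VC-HIT; vc=[15]
#3 0x7e→b15/s1 VC-HIT; vc=[9]
#4 0x49→b9/s1 VC-HIT; vc=[15]
#5 0x78→b15/s1 VC-HIT; vc=[9]
#6 0x4f→b9/s1 VC-HIT; vc=[15]
#7 0x78→b15/s1 VC-HIT; vc=[9]
#8 0x7f→b15/s1 L1-HIT; vc=[9]
#9 0x4a→b9/s1 VC-HIT; vc=[15]
#10 0x49→b9/s1 L1-HIT; vc=[15]

SEQ = [MISS, MISS, VC-HIT, VC-HIT, VC-HIT, VC-HIT, VC-HIT, VC-HIT, L1-HIT, VC-HIT, L1-HIT]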